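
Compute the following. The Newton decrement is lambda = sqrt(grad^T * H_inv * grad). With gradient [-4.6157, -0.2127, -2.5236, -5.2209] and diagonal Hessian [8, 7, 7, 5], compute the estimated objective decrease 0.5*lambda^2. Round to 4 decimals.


Step 1: H is diagonal, so H^(-1) * g = [-0.577, -0.0304, -0.3605, -1.0442].
Step 2: g^T H^(-1) g = sum_i g_i^2 / H_ii
  = (-4.6157)^2/8 + (-0.2127)^2/7 + (-2.5236)^2/7 + (-5.2209)^2/5
  = 2.6631 + 0.0065 + 0.9098 + 5.4516 = 9.0309
Step 3: Objective decrease = 0.5 * g^T H^(-1) g = 4.5155


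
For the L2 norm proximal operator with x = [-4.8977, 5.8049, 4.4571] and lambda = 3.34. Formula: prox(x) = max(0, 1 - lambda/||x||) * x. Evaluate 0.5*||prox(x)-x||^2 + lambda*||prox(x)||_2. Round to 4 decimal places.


Step 1: Compute ||x||.
||x|| = 8.8063
Step 2: Compute scaling factor.
scale = max(0, 1 - 3.34/8.8063) = 0.6207
Step 3: prox(x) = [-3.0401, 3.6032, 2.7666]
||prox(x)|| = 5.4663
Step 4: Proximal objective.
0.5*||prox-x||^2 = 5.5778
lambda*||prox|| = 18.2574
Total = 23.8351


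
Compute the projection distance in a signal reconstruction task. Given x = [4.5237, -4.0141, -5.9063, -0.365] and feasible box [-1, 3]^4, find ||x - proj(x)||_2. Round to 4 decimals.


Project each component onto [-1, 3].
clip(4.5237) = 3.0, clip(-4.0141) = -1.0, clip(-5.9063) = -1.0, clip(-0.365) = -0.365
Projection = [3.0, -1.0, -1.0, -0.365]
Squared diffs: [2.3217, 9.0848, 24.0718, 0.0]
Distance = sqrt(35.4783) = 5.9564


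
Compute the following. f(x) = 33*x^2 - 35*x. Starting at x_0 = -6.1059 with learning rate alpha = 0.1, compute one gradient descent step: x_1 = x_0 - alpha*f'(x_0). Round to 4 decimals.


We compute the gradient at x_0 and apply the update.
f'(x) = 66*x - 35
f'(-6.1059) = 66*-6.1059 - 35 = -437.9894
x_1 = -6.1059 - 0.1*-437.9894 = 37.693


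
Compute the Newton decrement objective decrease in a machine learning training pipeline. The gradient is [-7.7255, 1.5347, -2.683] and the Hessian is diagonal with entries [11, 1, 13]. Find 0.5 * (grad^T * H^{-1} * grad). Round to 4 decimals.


Step 1: H is diagonal, so H^(-1) * g = [-0.7023, 1.5347, -0.2064].
Step 2: g^T H^(-1) g = sum_i g_i^2 / H_ii
  = (-7.7255)^2/11 + (1.5347)^2/1 + (-2.683)^2/13
  = 5.4258 + 2.3553 + 0.5537 = 8.3348
Step 3: Objective decrease = 0.5 * g^T H^(-1) g = 4.1674


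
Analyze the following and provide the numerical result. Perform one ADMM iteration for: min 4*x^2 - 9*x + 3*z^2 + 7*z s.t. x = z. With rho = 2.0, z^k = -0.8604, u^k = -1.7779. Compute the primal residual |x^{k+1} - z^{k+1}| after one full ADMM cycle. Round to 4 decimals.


ADMM iteration with rho = 2.0, z^k = -0.8604, u^k = -1.7779
Step 1: x-update.
Minimize 4*x^2 - 9*x + (2.0/2)*(x + 0.8604 - 1.7779)^2
FOC: (2*4 + 2.0)*x = 9 + 2.0*(-0.8604 + 1.7779)
x^{k+1} = 1.0835
Step 2: z-update.
Minimize 3*z^2 + 7*z + (2.0/2)*(1.0835 - z - 1.7779)^2
FOC: (2*3 + 2.0)*z = -7 + 2.0*(1.0835 - 1.7779)
z^{k+1} = -1.0486
Step 3: u-update.
u^{k+1} = -1.7779 + 1.0835 + 1.0486 = 0.3542
Step 4: Primal residual = |1.0835 + 1.0486| = 2.1321


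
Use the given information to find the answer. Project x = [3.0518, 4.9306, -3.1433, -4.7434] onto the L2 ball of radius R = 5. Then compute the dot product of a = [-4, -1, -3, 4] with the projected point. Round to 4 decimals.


Step 1: Compute ||x|| (intermediates to 6 decimals).
||x|| = sqrt(3.0518^2 + 4.9306^2 + (-3.1433)^2 + (-4.7434)^2) = 8.124314
Step 2: Project.
Since ||x|| > R, scale = R/||x|| = 5/8.124314 = 0.615437, proj(x) = scale * x
proj(x) = [1.878191, 3.034474, -1.934503, -2.919264]
Step 3: Dot product.
a^T * proj(x) = -4*1.878191 - 1*3.034474 - 3*(-1.934503) + 4*(-2.919264) = -16.4208


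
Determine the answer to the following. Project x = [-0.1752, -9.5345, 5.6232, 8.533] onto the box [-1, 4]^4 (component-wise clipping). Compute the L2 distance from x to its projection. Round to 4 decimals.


Project each component onto [-1, 4].
clip(-0.1752) = -0.1752, clip(-9.5345) = -1.0, clip(5.6232) = 4.0, clip(8.533) = 4.0
Projection = [-0.1752, -1.0, 4.0, 4.0]
Squared diffs: [0.0, 72.8377, 2.6348, 20.5481]
Distance = sqrt(96.0206) = 9.799


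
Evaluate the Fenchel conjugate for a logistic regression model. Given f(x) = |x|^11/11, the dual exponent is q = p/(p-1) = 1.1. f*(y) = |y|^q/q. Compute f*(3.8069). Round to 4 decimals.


The conjugate exponent q satisfies 1/p + 1/q = 1.
p = 11, so q = 11/(11 - 1) = 1.1
|y|^q = 3.8069^1.1 = 4.3514
f*(3.8069) = 4.3514 / 1.1 = 3.9558


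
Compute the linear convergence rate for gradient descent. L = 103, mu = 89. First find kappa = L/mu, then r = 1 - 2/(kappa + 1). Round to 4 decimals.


Step 1: Compute the condition number.
kappa = L/mu = 103/89 = 1.1573
Step 2: Compute the convergence rate.
r = 1 - 2/(kappa + 1) = 1 - 2*mu/(L + mu) = (L - mu)/(L + mu) = 14/192 = 0.0729


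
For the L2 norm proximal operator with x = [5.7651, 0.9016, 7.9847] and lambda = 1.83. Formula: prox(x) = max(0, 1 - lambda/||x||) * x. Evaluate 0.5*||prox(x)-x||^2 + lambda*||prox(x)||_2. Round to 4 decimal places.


Step 1: Compute ||x||.
||x|| = 9.8896
Step 2: Compute scaling factor.
scale = max(0, 1 - 1.83/9.8896) = 0.815
Step 3: prox(x) = [4.6983, 0.7348, 6.5072]
||prox(x)|| = 8.0596
Step 4: Proximal objective.
0.5*||prox-x||^2 = 1.6745
lambda*||prox|| = 14.7491
Total = 16.4236


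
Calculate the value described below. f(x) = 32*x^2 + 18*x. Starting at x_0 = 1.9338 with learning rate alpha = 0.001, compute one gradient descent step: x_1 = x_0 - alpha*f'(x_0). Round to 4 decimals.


We compute the gradient at x_0 and apply the update.
f'(x) = 64*x + 18
f'(1.9338) = 64*1.9338 + 18 = 141.7632
x_1 = 1.9338 - 0.001*141.7632 = 1.792


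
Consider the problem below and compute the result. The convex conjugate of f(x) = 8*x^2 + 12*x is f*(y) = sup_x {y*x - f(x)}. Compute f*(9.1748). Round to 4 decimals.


f*(y) = sup_x {y*x - a*x^2 - b*x} = sup_x {(y-b)*x - a*x^2}
FOC: (y - b) - 2a*x = 0 => x* = (y - b)/(2a)
x* = (9.1748 - 12)/(2*8) = -0.1766
f*(9.1748) = (y-b)^2/(4a) = (9.1748 - 12)^2/(4*8)
= 7.9818/32 = 0.2494


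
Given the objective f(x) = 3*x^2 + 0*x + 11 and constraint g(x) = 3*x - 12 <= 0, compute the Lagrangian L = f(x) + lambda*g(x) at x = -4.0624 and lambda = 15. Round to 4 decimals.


Step 1: Evaluate f(x).
f(-4.0624) = 3*(-4.0624)^2 + 0*(-4.0624) + 11 = 60.5093
Step 2: Evaluate g(x).
g(-4.0624) = 3*-4.0624 - 12 = -24.1872
Step 3: Compute Lagrangian.
L = 60.5093 + 15*-24.1872 = -302.2987


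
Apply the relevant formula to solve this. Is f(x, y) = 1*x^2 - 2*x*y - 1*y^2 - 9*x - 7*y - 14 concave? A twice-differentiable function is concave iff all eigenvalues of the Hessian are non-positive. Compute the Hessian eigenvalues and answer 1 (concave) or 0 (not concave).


The Hessian of f(x,y) = 1*x^2 - 2*x*y - 1*y^2 - 9*x - 7*y - 14 is:
H = [[2, -2], [-2, -2]]
Trace = 2 - 2 = 0
Determinant = 2*-2 - (-2)^2 = -8
Discriminant = (0)^2 - 4*-8 = 32.0
Eigenvalues: lambda_1 = -2.8284, lambda_2 = 2.8284
The function is not concave.

0


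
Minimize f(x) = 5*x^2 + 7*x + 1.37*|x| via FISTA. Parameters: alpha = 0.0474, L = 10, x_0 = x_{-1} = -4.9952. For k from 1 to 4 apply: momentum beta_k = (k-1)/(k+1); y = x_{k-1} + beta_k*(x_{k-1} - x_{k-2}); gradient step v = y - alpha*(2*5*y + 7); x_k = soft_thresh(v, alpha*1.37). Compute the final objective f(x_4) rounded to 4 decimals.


FISTA on f(x) = 5*x^2 + 7*x + 1.37*|x|
L = 10, alpha = 0.0474
Iteration 1: beta = 0.0, y = -4.9952 + 0.0*(-4.9952 + 4.9952) = -4.9952
  grad(y) = -42.952, v = y - alpha*grad = -2.9593
  prox(v) = soft_thresh(-2.9593, 0.0649) = -2.8943
Iteration 2: beta = 0.3333, y = -2.8943 + 0.3333*(-2.8943 + 4.9952) = -2.194
  grad(y) = -14.9405, v = y - alpha*grad = -1.4859
  prox(v) = soft_thresh(-1.4859, 0.0649) = -1.4209
Iteration 3: beta = 0.5, y = -1.4209 + 0.5*(-1.4209 + 2.8943) = -0.6842
  grad(y) = 0.1577, v = y - alpha*grad = -0.6917
  prox(v) = soft_thresh(-0.6917, 0.0649) = -0.6268
Iteration 4: beta = 0.6, y = -0.6268 + 0.6*(-0.6268 + 1.4209) = -0.1503
  grad(y) = 5.4973, v = y - alpha*grad = -0.4108
  prox(v) = soft_thresh(-0.4108, 0.0649) = -0.3459
f(x_4) = 5*(-0.3459)^2 + 7*(-0.3459) + 1.37*|-0.3459| = -1.3492


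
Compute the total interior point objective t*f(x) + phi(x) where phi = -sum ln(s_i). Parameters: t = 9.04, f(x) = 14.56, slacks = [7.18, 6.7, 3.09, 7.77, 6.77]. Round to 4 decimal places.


Step 1: Compute log-barrier.
ln values: [1.9713, 1.9021, 1.1282, 2.0503, 1.9125]
phi = -(1.9713 + 1.9021 + 1.1282 + 2.0503 + 1.9125) = -8.9643
Step 2: Compute augmented objective.
t*f(x) = 9.04*14.56 = 131.6224
Total = 131.6224 - 8.9643 = 122.6581


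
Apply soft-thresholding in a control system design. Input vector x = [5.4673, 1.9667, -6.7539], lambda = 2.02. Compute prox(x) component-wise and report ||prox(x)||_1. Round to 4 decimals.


Soft-thresholding with lambda = 2.02:
prox(5.4673) = sign(5.4673)*max(|5.4673| - 2.02, 0) = 3.4473
prox(1.9667) = sign(1.9667)*max(|1.9667| - 2.02, 0) = 0.0
prox(-6.7539) = sign(-6.7539)*max(|-6.7539| - 2.02, 0) = -4.7339
prox(x) = [3.4473, 0.0, -4.7339]
||prox(x)||_1 = 3.4473 + 0.0 + 4.7339 = 8.1812


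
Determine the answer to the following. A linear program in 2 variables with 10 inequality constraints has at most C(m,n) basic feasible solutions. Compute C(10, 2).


Each vertex corresponds to some choice of n active constraints out of m, so the number of vertices is at most C(m, n) = m! / (n!(m-n)!).
m = 10, n = 2
Numerator: 10 * 9
Denominator: 2! = 2
C(10, 2) = 45


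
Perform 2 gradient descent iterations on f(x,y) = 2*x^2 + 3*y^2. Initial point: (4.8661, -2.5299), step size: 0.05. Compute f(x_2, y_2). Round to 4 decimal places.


Gradient descent on f(x,y) = 2*x^2 + 3*y^2.
Starting point: (4.8661, -2.5299), alpha = 0.05
Step 1: grad_x = 2*2*4.8661 = 19.4644, grad_y = 2*3*-2.5299 = -15.1794
  x_1 = 4.8661 - 0.05*19.4644 = 3.8929
  y_1 = -2.5299 - 0.05*-15.1794 = -1.7709
Step 2: grad_x = 2*2*3.8929 = 15.5715, grad_y = 2*3*-1.7709 = -10.6256
  x_2 = 3.8929 - 0.05*15.5715 = 3.1143
  y_2 = -1.7709 - 0.05*-10.6256 = -1.2397
f(3.1143, -1.2397) = 2*3.1143^2 + 3*(-1.2397)^2 = 24.008


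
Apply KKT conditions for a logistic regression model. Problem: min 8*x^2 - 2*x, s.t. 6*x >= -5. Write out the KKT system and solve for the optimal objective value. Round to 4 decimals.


Step 1: Try lambda = 0 (constraint inactive).
Stationarity: 2*8*x - 2 = 0
x* = 2/(2*8) = 0.125
Check constraint: 6*0.125 = 0.75 >= -5 -- satisfied.
Step 2: Compute optimal value.
f(x*) = 8*0.125^2 - 2*0.125 = -0.125


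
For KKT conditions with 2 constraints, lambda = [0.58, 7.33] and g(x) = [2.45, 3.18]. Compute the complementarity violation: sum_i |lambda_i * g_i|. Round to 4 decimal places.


KKT complementary slackness check:
lambda_1 * g_1 = 0.58 * 2.45 = 1.421
lambda_2 * g_2 = 7.33 * 3.18 = 23.3094
Total violation = 1.421 + 23.3094 = 24.7304


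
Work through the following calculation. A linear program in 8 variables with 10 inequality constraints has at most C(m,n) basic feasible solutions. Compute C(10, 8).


Each vertex corresponds to some choice of n active constraints out of m, so the number of vertices is at most C(m, n) = m! / (n!(m-n)!).
m = 10, n = 8
Numerator: 10 * 9 * 8 * 7 * 6 * 5 * 4 * 3
Denominator: 8! = 40320
C(10, 8) = 45


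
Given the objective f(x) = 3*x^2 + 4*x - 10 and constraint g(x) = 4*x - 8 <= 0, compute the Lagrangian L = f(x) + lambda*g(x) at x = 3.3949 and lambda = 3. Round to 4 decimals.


Step 1: Evaluate f(x).
f(3.3949) = 3*3.3949^2 + 4*3.3949 - 10 = 38.1556
Step 2: Evaluate g(x).
g(3.3949) = 4*3.3949 - 8 = 5.5796
Step 3: Compute Lagrangian.
L = 38.1556 + 3*5.5796 = 54.8944


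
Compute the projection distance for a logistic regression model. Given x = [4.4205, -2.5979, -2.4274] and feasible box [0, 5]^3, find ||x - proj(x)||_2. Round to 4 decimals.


Project each component onto [0, 5].
clip(4.4205) = 4.4205, clip(-2.5979) = 0.0, clip(-2.4274) = 0.0
Projection = [4.4205, 0.0, 0.0]
Squared diffs: [0.0, 6.7491, 5.8923]
Distance = sqrt(12.6414) = 3.5555


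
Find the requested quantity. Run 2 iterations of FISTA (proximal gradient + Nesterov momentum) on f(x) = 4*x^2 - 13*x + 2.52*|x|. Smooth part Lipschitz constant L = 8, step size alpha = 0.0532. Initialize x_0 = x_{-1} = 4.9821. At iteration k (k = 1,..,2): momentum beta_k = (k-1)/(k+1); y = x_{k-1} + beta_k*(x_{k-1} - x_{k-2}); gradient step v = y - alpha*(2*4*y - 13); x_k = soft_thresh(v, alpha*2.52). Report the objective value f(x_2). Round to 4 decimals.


FISTA on f(x) = 4*x^2 - 13*x + 2.52*|x|
L = 8, alpha = 0.0532
Iteration 1: beta = 0.0, y = 4.9821 + 0.0*(4.9821 - 4.9821) = 4.9821
  grad(y) = 26.8568, v = y - alpha*grad = 3.5533
  prox(v) = soft_thresh(3.5533, 0.1341) = 3.4193
Iteration 2: beta = 0.3333, y = 3.4193 + 0.3333*(3.4193 - 4.9821) = 2.8983
  grad(y) = 10.1864, v = y - alpha*grad = 2.3564
  prox(v) = soft_thresh(2.3564, 0.1341) = 2.2223
f(x_2) = 4*2.2223^2 - 13*2.2223 + 2.52*|2.2223| = -3.5351


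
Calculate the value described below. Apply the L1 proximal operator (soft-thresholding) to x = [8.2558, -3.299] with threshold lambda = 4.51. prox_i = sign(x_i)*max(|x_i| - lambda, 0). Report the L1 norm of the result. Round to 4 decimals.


Soft-thresholding with lambda = 4.51:
prox(8.2558) = sign(8.2558)*max(|8.2558| - 4.51, 0) = 3.7458
prox(-3.299) = sign(-3.299)*max(|-3.299| - 4.51, 0) = 0.0
prox(x) = [3.7458, 0.0]
||prox(x)||_1 = 3.7458 + 0.0 = 3.7458


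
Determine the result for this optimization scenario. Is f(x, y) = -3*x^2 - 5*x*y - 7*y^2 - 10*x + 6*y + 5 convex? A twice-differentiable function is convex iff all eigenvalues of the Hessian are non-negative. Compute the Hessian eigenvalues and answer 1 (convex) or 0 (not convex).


The Hessian of f(x,y) = -3*x^2 - 5*x*y - 7*y^2 - 10*x + 6*y + 5 is:
H = [[-6, -5], [-5, -14]]
Trace = -6 - 14 = -20
Determinant = -6*-14 - (-5)^2 = 59
Discriminant = (-20)^2 - 4*59 = 164.0
Eigenvalues: lambda_1 = -16.4031, lambda_2 = -3.5969
The function is not convex.

0


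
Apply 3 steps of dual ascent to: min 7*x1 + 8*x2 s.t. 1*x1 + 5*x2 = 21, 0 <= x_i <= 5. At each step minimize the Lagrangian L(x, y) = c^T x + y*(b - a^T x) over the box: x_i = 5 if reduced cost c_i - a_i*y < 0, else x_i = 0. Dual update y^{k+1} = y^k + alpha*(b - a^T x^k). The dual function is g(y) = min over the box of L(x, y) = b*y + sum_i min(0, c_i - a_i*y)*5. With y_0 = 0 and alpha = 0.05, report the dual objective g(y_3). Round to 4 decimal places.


Dual ascent for LP: min 7*x1 + 8*x2, 1*x1 + 5*x2 = 21, 0 <= x_i <= 5
Step 1: y^k = 0.0, reduced costs: (7.0, 8.0)
  x^k = (0.0, 0.0), subgradient = b - a^T x = 21.0
  y^{k+1} = 0.0 + 0.05*21.0 = 1.05
Step 2: y^k = 1.05, reduced costs: (5.95, 2.75)
  x^k = (0.0, 0.0), subgradient = b - a^T x = 21.0
  y^{k+1} = 1.05 + 0.05*21.0 = 2.1
Step 3: y^k = 2.1, reduced costs: (4.9, -2.5)
  x^k = (0.0, 5.0), subgradient = b - a^T x = -4.0
  y^{k+1} = 2.1 + 0.05*-4.0 = 1.9
Dual objective at y_3 = 1.9: reduced costs (5.1, -1.5), box minimizer x = (0.0, 5.0)
g(y_3) = b*y + (c1 - a1*y)*x1 + (c2 - a2*y)*x2 = 21*1.9 + 5.1*0.0 + (-1.5)*5.0 = 39.9 + 0.0 - 7.5 = 32.4


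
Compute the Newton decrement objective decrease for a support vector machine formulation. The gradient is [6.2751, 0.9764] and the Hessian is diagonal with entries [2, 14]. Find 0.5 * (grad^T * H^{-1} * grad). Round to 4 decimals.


Step 1: H is diagonal, so H^(-1) * g = [3.1376, 0.0697].
Step 2: g^T H^(-1) g = sum_i g_i^2 / H_ii
  = (6.2751)^2/2 + (0.9764)^2/14
  = 19.6884 + 0.0681 = 19.7565
Step 3: Objective decrease = 0.5 * g^T H^(-1) g = 9.8783


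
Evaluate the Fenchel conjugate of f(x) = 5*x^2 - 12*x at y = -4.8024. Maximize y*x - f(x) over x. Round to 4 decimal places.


f*(y) = sup_x {y*x - a*x^2 - b*x} = sup_x {(y-b)*x - a*x^2}
FOC: (y - b) - 2a*x = 0 => x* = (y - b)/(2a)
x* = (-4.8024 + 12)/(2*5) = 0.7198
f*(-4.8024) = (y-b)^2/(4a) = (-4.8024 + 12)^2/(4*5)
= 51.8054/20 = 2.5903


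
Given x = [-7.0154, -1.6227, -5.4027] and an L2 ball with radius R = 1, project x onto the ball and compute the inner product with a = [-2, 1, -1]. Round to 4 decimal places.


Step 1: Compute ||x|| (intermediates to 6 decimals).
||x|| = sqrt((-7.0154)^2 + (-1.6227)^2 + (-5.4027)^2) = 9.00212
Step 2: Project.
Since ||x|| > R, scale = R/||x|| = 1/9.00212 = 0.111085, proj(x) = scale * x
proj(x) = [-0.779306, -0.180258, -0.600159]
Step 3: Dot product.
a^T * proj(x) = -2*(-0.779306) + 1*(-0.180258) - 1*(-0.600159) = 1.9785


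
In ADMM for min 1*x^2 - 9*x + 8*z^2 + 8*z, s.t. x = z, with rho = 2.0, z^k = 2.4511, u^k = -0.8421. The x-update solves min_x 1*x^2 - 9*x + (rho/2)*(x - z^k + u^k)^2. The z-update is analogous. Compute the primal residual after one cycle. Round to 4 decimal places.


ADMM iteration with rho = 2.0, z^k = 2.4511, u^k = -0.8421
Step 1: x-update.
Minimize 1*x^2 - 9*x + (2.0/2)*(x - 2.4511 - 0.8421)^2
FOC: (2*1 + 2.0)*x = 9 + 2.0*(2.4511 + 0.8421)
x^{k+1} = 3.8966
Step 2: z-update.
Minimize 8*z^2 + 8*z + (2.0/2)*(3.8966 - z - 0.8421)^2
FOC: (2*8 + 2.0)*z = -8 + 2.0*(3.8966 - 0.8421)
z^{k+1} = -0.1051
Step 3: u-update.
u^{k+1} = -0.8421 + 3.8966 + 0.1051 = 3.1596
Step 4: Primal residual = |3.8966 + 0.1051| = 4.0017


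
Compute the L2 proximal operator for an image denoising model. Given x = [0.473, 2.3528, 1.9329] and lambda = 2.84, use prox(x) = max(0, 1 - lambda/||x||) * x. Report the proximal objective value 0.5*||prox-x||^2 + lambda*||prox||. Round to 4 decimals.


Step 1: Compute ||x||.
||x|| = 3.0815
Step 2: Compute scaling factor.
scale = max(0, 1 - 2.84/3.0815) = 0.0784
Step 3: prox(x) = [0.0371, 0.1844, 0.1515]
||prox(x)|| = 0.2415
Step 4: Proximal objective.
0.5*||prox-x||^2 = 4.0328
lambda*||prox|| = 0.6859
Total = 4.7186


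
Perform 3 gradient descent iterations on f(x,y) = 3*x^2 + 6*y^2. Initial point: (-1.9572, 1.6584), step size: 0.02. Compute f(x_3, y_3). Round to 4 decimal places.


Gradient descent on f(x,y) = 3*x^2 + 6*y^2.
Starting point: (-1.9572, 1.6584), alpha = 0.02
Step 1: grad_x = 2*3*-1.9572 = -11.7432, grad_y = 2*6*1.6584 = 19.9008
  x_1 = -1.9572 - 0.02*-11.7432 = -1.7223
  y_1 = 1.6584 - 0.02*19.9008 = 1.2604
Step 2: grad_x = 2*3*-1.7223 = -10.334, grad_y = 2*6*1.2604 = 15.1246
  x_2 = -1.7223 - 0.02*-10.334 = -1.5157
  y_2 = 1.2604 - 0.02*15.1246 = 0.9579
Step 3: grad_x = 2*3*-1.5157 = -9.0939, grad_y = 2*6*0.9579 = 11.4947
  x_3 = -1.5157 - 0.02*-9.0939 = -1.3338
  y_3 = 0.9579 - 0.02*11.4947 = 0.728
f(-1.3338, 0.728) = 3*(-1.3338)^2 + 6*0.728^2 = 8.5168


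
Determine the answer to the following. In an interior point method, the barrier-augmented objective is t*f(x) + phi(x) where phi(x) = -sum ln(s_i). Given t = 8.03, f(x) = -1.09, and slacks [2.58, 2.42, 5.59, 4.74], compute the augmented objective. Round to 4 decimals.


Step 1: Compute log-barrier.
ln values: [0.9478, 0.8838, 1.721, 1.556]
phi = -(0.9478 + 0.8838 + 1.721 + 1.556) = -5.1086
Step 2: Compute augmented objective.
t*f(x) = 8.03*-1.09 = -8.7527
Total = -8.7527 - 5.1086 = -13.8613


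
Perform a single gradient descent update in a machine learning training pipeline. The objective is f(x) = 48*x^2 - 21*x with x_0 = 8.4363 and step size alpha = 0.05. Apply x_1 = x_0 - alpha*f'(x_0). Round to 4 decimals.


We compute the gradient at x_0 and apply the update.
f'(x) = 96*x - 21
f'(8.4363) = 96*8.4363 - 21 = 788.8848
x_1 = 8.4363 - 0.05*788.8848 = -31.0079


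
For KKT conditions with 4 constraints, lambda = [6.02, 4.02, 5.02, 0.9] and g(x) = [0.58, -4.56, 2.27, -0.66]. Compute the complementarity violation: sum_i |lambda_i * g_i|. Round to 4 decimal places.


KKT complementary slackness check:
lambda_1 * g_1 = 6.02 * 0.58 = 3.4916
lambda_2 * g_2 = 4.02 * -4.56 = -18.3312
lambda_3 * g_3 = 5.02 * 2.27 = 11.3954
lambda_4 * g_4 = 0.9 * -0.66 = -0.594
Total violation = 3.4916 + 18.3312 + 11.3954 + 0.594 = 33.8122


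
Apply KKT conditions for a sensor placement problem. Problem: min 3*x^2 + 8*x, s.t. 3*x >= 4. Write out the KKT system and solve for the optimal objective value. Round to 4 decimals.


Step 1: Try lambda = 0 (constraint inactive).
x_unc = -8/(2*3) = -1.3333
Check: 3*-1.3333 = -3.9999 < 4 -- violated!
Step 2: Constraint must be active: 3*x = 4
x* = 4/3 = 1.3333 (rounded; the exact value 4/3 is used below)
lambda = (2*3*(4/3) + 8)/3 = 5.3333
Step 3: Compute optimal value.
f(x*) = 3*(4/3)^2 + 8*(4/3) = 16.0


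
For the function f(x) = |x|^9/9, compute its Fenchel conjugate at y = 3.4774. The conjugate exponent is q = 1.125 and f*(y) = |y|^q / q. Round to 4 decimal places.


The conjugate exponent q satisfies 1/p + 1/q = 1.
p = 9, so q = 9/(9 - 1) = 1.125
|y|^q = 3.4774^1.125 = 4.0636
f*(3.4774) = 4.0636 / 1.125 = 3.6121


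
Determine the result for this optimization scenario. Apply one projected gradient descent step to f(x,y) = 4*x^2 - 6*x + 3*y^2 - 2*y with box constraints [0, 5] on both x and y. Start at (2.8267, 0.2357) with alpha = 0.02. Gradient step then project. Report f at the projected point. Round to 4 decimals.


Step 1: Compute gradient at (2.8267, 0.2357).
grad_x = 2*4*2.8267 - 6 = 16.6136
grad_y = 2*3*0.2357 - 2 = -0.5858
Step 2: Gradient step.
x_raw = 2.8267 - 0.02*16.6136 = 2.4944
y_raw = 0.2357 - 0.02*-0.5858 = 0.2474
Step 3: Project onto [0, 5].
x_proj = clip(2.4944) = 2.4944
y_proj = clip(0.2474) = 0.2474
Step 4: Evaluate f.
f(2.4944, 0.2474) = 9.6109


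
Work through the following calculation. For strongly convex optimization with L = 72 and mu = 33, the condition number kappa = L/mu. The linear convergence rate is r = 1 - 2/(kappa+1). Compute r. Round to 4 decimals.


Step 1: Compute the condition number.
kappa = L/mu = 72/33 = 2.1818
Step 2: Compute the convergence rate.
r = 1 - 2/(kappa + 1) = 1 - 2*mu/(L + mu) = (L - mu)/(L + mu) = 39/105 = 0.3714


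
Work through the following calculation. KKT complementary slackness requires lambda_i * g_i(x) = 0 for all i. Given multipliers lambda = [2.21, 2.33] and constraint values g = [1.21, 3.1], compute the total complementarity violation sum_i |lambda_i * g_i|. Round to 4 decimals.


KKT complementary slackness check:
lambda_1 * g_1 = 2.21 * 1.21 = 2.6741
lambda_2 * g_2 = 2.33 * 3.1 = 7.223
Total violation = 2.6741 + 7.223 = 9.8971


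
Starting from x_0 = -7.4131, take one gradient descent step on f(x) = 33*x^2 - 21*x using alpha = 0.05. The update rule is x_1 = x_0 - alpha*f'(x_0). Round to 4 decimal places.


We compute the gradient at x_0 and apply the update.
f'(x) = 66*x - 21
f'(-7.4131) = 66*-7.4131 - 21 = -510.2646
x_1 = -7.4131 - 0.05*-510.2646 = 18.1001


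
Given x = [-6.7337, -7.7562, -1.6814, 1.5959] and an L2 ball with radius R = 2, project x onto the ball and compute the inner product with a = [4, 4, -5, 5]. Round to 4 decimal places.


Step 1: Compute ||x|| (intermediates to 6 decimals).
||x|| = sqrt((-6.7337)^2 + (-7.7562)^2 + (-1.6814)^2 + 1.5959^2) = 10.529737
Step 2: Project.
Since ||x|| > R, scale = R/||x|| = 2/10.529737 = 0.189938, proj(x) = scale * x
proj(x) = [-1.278986, -1.473197, -0.319362, 0.303122]
Step 3: Dot product.
a^T * proj(x) = 4*(-1.278986) + 4*(-1.473197) - 5*(-0.319362) + 5*0.303122 = -7.8963


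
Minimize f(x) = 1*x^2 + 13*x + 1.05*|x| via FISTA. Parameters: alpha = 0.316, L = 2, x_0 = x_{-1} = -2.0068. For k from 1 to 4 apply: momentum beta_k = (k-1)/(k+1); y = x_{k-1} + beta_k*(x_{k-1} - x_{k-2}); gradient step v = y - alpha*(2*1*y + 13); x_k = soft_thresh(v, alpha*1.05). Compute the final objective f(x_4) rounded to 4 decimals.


FISTA on f(x) = 1*x^2 + 13*x + 1.05*|x|
L = 2, alpha = 0.316
Iteration 1: beta = 0.0, y = -2.0068 + 0.0*(-2.0068 + 2.0068) = -2.0068
  grad(y) = 8.9864, v = y - alpha*grad = -4.8465
  prox(v) = soft_thresh(-4.8465, 0.3318) = -4.5147
Iteration 2: beta = 0.3333, y = -4.5147 + 0.3333*(-4.5147 + 2.0068) = -5.3507
  grad(y) = 2.2987, v = y - alpha*grad = -6.077
  prox(v) = soft_thresh(-6.077, 0.3318) = -5.7452
Iteration 3: beta = 0.5, y = -5.7452 + 0.5*(-5.7452 + 4.5147) = -6.3605
  grad(y) = 0.279, v = y - alpha*grad = -6.4487
  prox(v) = soft_thresh(-6.4487, 0.3318) = -6.1169
Iteration 4: beta = 0.6, y = -6.1169 + 0.6*(-6.1169 + 5.7452) = -6.3398
  grad(y) = 0.3203, v = y - alpha*grad = -6.4411
  prox(v) = soft_thresh(-6.4411, 0.3318) = -6.1093
f(x_4) = 1*(-6.1093)^2 + 13*(-6.1093) + 1.05*|-6.1093| = -35.6826


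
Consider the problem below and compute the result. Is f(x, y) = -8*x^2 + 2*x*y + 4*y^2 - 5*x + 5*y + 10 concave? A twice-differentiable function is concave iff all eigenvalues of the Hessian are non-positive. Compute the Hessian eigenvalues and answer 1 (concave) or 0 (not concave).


The Hessian of f(x,y) = -8*x^2 + 2*x*y + 4*y^2 - 5*x + 5*y + 10 is:
H = [[-16, 2], [2, 8]]
Trace = -16 + 8 = -8
Determinant = -16*8 - (2)^2 = -132
Discriminant = (-8)^2 - 4*-132 = 592.0
Eigenvalues: lambda_1 = -16.1655, lambda_2 = 8.1655
The function is not concave.

0


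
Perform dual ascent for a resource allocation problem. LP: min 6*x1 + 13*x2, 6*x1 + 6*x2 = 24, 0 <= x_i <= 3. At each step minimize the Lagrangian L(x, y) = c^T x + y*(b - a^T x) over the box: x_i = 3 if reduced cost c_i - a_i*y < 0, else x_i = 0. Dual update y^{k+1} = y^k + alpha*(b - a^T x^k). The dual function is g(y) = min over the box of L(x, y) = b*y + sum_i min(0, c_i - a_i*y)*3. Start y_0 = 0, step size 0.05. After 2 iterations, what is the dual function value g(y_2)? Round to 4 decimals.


Dual ascent for LP: min 6*x1 + 13*x2, 6*x1 + 6*x2 = 24, 0 <= x_i <= 3
Step 1: y^k = 0.0, reduced costs: (6.0, 13.0)
  x^k = (0.0, 0.0), subgradient = b - a^T x = 24.0
  y^{k+1} = 0.0 + 0.05*24.0 = 1.2
Step 2: y^k = 1.2, reduced costs: (-1.2, 5.8)
  x^k = (3.0, 0.0), subgradient = b - a^T x = 6.0
  y^{k+1} = 1.2 + 0.05*6.0 = 1.5
Dual objective at y_2 = 1.5: reduced costs (-3.0, 4.0), box minimizer x = (3.0, 0.0)
g(y_2) = b*y + (c1 - a1*y)*x1 + (c2 - a2*y)*x2 = 24*1.5 + (-3.0)*3.0 + 4.0*0.0 = 36.0 - 9.0 + 0.0 = 27.0


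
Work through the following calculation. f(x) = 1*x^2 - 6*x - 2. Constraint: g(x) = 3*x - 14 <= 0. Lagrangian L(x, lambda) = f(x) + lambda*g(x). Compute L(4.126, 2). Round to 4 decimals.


Step 1: Evaluate f(x).
f(4.126) = 1*4.126^2 - 6*4.126 - 2 = -9.7321
Step 2: Evaluate g(x).
g(4.126) = 3*4.126 - 14 = -1.622
Step 3: Compute Lagrangian.
L = -9.7321 + 2*-1.622 = -12.9761


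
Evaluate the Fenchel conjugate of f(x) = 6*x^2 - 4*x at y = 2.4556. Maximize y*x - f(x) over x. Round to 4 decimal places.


f*(y) = sup_x {y*x - a*x^2 - b*x} = sup_x {(y-b)*x - a*x^2}
FOC: (y - b) - 2a*x = 0 => x* = (y - b)/(2a)
x* = (2.4556 + 4)/(2*6) = 0.538
f*(2.4556) = (y-b)^2/(4a) = (2.4556 + 4)^2/(4*6)
= 41.6748/24 = 1.7364


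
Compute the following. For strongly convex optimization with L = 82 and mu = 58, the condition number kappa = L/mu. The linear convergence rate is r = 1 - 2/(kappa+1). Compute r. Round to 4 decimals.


Step 1: Compute the condition number.
kappa = L/mu = 82/58 = 1.4138
Step 2: Compute the convergence rate.
r = 1 - 2/(kappa + 1) = 1 - 2*mu/(L + mu) = (L - mu)/(L + mu) = 24/140 = 0.1714


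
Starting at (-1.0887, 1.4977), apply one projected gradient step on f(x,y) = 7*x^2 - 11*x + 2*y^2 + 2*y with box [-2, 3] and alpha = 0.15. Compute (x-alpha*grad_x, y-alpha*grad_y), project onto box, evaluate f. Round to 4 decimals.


Step 1: Compute gradient at (-1.0887, 1.4977).
grad_x = 2*7*-1.0887 - 11 = -26.2418
grad_y = 2*2*1.4977 + 2 = 7.9908
Step 2: Gradient step.
x_raw = -1.0887 - 0.15*-26.2418 = 2.8476
y_raw = 1.4977 - 0.15*7.9908 = 0.2991
Step 3: Project onto [-2, 3].
x_proj = clip(2.8476) = 2.8476
y_proj = clip(0.2991) = 0.2991
Step 4: Evaluate f.
f(2.8476, 0.2991) = 26.2144


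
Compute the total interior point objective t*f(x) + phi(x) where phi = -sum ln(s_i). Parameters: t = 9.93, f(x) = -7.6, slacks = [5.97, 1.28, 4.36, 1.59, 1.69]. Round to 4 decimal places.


Step 1: Compute log-barrier.
ln values: [1.7867, 0.2469, 1.4725, 0.4637, 0.5247]
phi = -(1.7867 + 0.2469 + 1.4725 + 0.4637 + 0.5247) = -4.4945
Step 2: Compute augmented objective.
t*f(x) = 9.93*-7.6 = -75.468
Total = -75.468 - 4.4945 = -79.9625


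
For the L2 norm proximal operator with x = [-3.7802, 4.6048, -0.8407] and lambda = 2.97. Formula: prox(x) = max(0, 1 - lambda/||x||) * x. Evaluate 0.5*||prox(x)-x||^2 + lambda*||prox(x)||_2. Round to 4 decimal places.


Step 1: Compute ||x||.
||x|| = 6.0167
Step 2: Compute scaling factor.
scale = max(0, 1 - 2.97/6.0167) = 0.5064
Step 3: prox(x) = [-1.9142, 2.3318, -0.4257]
||prox(x)|| = 3.0467
Step 4: Proximal objective.
0.5*||prox-x||^2 = 4.4105
lambda*||prox|| = 9.0487
Total = 13.4592


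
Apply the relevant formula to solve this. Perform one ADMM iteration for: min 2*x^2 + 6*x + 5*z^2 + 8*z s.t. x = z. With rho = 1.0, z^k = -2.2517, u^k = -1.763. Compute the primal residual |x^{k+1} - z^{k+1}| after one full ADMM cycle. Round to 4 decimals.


ADMM iteration with rho = 1.0, z^k = -2.2517, u^k = -1.763
Step 1: x-update.
Minimize 2*x^2 + 6*x + (1.0/2)*(x + 2.2517 - 1.763)^2
FOC: (2*2 + 1.0)*x = -6 + 1.0*(-2.2517 + 1.763)
x^{k+1} = -1.2977
Step 2: z-update.
Minimize 5*z^2 + 8*z + (1.0/2)*(-1.2977 - z - 1.763)^2
FOC: (2*5 + 1.0)*z = -8 + 1.0*(-1.2977 - 1.763)
z^{k+1} = -1.0055
Step 3: u-update.
u^{k+1} = -1.763 - 1.2977 + 1.0055 = -2.0552
Step 4: Primal residual = |-1.2977 + 1.0055| = 0.2922


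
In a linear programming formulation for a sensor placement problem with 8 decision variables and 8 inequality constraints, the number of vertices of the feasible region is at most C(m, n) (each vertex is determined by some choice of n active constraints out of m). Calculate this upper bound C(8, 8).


Each vertex corresponds to some choice of n active constraints out of m, so the number of vertices is at most C(m, n) = m! / (n!(m-n)!).
m = 8, n = 8
Numerator: 8 * 7 * 6 * 5 * 4 * 3 * 2 * 1
Denominator: 8! = 40320
C(8, 8) = 1


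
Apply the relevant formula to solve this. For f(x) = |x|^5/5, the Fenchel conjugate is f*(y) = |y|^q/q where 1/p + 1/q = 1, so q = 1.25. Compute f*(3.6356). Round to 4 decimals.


The conjugate exponent q satisfies 1/p + 1/q = 1.
p = 5, so q = 5/(5 - 1) = 1.25
|y|^q = 3.6356^1.25 = 5.0202
f*(3.6356) = 5.0202 / 1.25 = 4.0162


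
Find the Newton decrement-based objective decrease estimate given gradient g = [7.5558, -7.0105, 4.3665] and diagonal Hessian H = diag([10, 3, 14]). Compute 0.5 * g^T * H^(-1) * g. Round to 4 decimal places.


Step 1: H is diagonal, so H^(-1) * g = [0.7556, -2.3368, 0.3119].
Step 2: g^T H^(-1) g = sum_i g_i^2 / H_ii
  = (7.5558)^2/10 + (-7.0105)^2/3 + (4.3665)^2/14
  = 5.709 + 16.3824 + 1.3619 = 23.4533
Step 3: Objective decrease = 0.5 * g^T H^(-1) g = 11.7266


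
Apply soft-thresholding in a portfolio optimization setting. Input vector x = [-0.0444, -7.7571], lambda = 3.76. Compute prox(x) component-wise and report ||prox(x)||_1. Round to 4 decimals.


Soft-thresholding with lambda = 3.76:
prox(-0.0444) = sign(-0.0444)*max(|-0.0444| - 3.76, 0) = 0.0
prox(-7.7571) = sign(-7.7571)*max(|-7.7571| - 3.76, 0) = -3.9971
prox(x) = [0.0, -3.9971]
||prox(x)||_1 = 0.0 + 3.9971 = 3.9971


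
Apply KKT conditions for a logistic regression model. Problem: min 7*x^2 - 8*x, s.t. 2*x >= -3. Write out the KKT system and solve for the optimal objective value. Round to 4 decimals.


Step 1: Try lambda = 0 (constraint inactive).
Stationarity: 2*7*x - 8 = 0
x* = 8/(2*7) = 4/7 = 0.5714 (rounded; the exact value 4/7 is used below)
Check constraint: 2*0.5714 = 1.1428 >= -3 -- satisfied.
Step 2: Compute optimal value.
f(x*) = 7*(4/7)^2 - 8*(4/7) = -2.2857


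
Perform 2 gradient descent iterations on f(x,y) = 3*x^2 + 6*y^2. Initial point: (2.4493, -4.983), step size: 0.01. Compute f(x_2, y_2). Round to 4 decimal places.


Gradient descent on f(x,y) = 3*x^2 + 6*y^2.
Starting point: (2.4493, -4.983), alpha = 0.01
Step 1: grad_x = 2*3*2.4493 = 14.6958, grad_y = 2*6*-4.983 = -59.796
  x_1 = 2.4493 - 0.01*14.6958 = 2.3023
  y_1 = -4.983 - 0.01*-59.796 = -4.385
Step 2: grad_x = 2*3*2.3023 = 13.8141, grad_y = 2*6*-4.385 = -52.6205
  x_2 = 2.3023 - 0.01*13.8141 = 2.1642
  y_2 = -4.385 - 0.01*-52.6205 = -3.8588
f(2.1642, -3.8588) = 3*2.1642^2 + 6*(-3.8588)^2 = 103.395


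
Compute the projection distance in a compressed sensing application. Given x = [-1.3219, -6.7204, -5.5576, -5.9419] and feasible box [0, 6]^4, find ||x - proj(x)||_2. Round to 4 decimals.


Project each component onto [0, 6].
clip(-1.3219) = 0.0, clip(-6.7204) = 0.0, clip(-5.5576) = 0.0, clip(-5.9419) = 0.0
Projection = [0.0, 0.0, 0.0, 0.0]
Squared diffs: [1.7474, 45.1638, 30.8869, 35.3062]
Distance = sqrt(113.1043) = 10.6351


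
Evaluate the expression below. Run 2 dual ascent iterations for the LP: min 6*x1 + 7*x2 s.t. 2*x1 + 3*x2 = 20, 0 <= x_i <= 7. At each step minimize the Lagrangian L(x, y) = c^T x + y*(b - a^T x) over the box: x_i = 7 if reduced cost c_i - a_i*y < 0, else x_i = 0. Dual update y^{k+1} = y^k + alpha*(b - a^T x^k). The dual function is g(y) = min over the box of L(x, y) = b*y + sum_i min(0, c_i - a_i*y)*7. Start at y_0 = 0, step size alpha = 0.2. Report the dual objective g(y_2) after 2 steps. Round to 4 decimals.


Dual ascent for LP: min 6*x1 + 7*x2, 2*x1 + 3*x2 = 20, 0 <= x_i <= 7
Step 1: y^k = 0.0, reduced costs: (6.0, 7.0)
  x^k = (0.0, 0.0), subgradient = b - a^T x = 20.0
  y^{k+1} = 0.0 + 0.2*20.0 = 4.0
Step 2: y^k = 4.0, reduced costs: (-2.0, -5.0)
  x^k = (7.0, 7.0), subgradient = b - a^T x = -15.0
  y^{k+1} = 4.0 + 0.2*-15.0 = 1.0
Dual objective at y_2 = 1.0: reduced costs (4.0, 4.0), box minimizer x = (0.0, 0.0)
g(y_2) = b*y + (c1 - a1*y)*x1 + (c2 - a2*y)*x2 = 20*1.0 + 4.0*0.0 + 4.0*0.0 = 20.0 + 0.0 + 0.0 = 20.0


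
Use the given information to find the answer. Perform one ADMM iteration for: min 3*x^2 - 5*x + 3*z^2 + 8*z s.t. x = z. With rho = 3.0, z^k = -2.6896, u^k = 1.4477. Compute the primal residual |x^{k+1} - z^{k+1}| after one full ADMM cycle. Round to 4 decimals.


ADMM iteration with rho = 3.0, z^k = -2.6896, u^k = 1.4477
Step 1: x-update.
Minimize 3*x^2 - 5*x + (3.0/2)*(x + 2.6896 + 1.4477)^2
FOC: (2*3 + 3.0)*x = 5 + 3.0*(-2.6896 - 1.4477)
x^{k+1} = -0.8235
Step 2: z-update.
Minimize 3*z^2 + 8*z + (3.0/2)*(-0.8235 - z + 1.4477)^2
FOC: (2*3 + 3.0)*z = -8 + 3.0*(-0.8235 + 1.4477)
z^{k+1} = -0.6808
Step 3: u-update.
u^{k+1} = 1.4477 - 0.8235 + 0.6808 = 1.305
Step 4: Primal residual = |-0.8235 + 0.6808| = 0.1427


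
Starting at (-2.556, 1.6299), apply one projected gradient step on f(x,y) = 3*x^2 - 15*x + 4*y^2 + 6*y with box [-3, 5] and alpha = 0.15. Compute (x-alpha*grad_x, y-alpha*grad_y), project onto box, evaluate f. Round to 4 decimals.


Step 1: Compute gradient at (-2.556, 1.6299).
grad_x = 2*3*-2.556 - 15 = -30.336
grad_y = 2*4*1.6299 + 6 = 19.0392
Step 2: Gradient step.
x_raw = -2.556 - 0.15*-30.336 = 1.9944
y_raw = 1.6299 - 0.15*19.0392 = -1.226
Step 3: Project onto [-3, 5].
x_proj = clip(1.9944) = 1.9944
y_proj = clip(-1.226) = -1.226
Step 4: Evaluate f.
f(1.9944, -1.226) = -19.3269


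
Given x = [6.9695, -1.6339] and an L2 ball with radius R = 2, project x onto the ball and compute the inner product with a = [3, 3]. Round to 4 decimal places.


Step 1: Compute ||x|| (intermediates to 6 decimals).
||x|| = sqrt(6.9695^2 + (-1.6339)^2) = 7.158461
Step 2: Project.
Since ||x|| > R, scale = R/||x|| = 2/7.158461 = 0.27939, proj(x) = scale * x
proj(x) = [1.947209, -0.456495]
Step 3: Dot product.
a^T * proj(x) = 3*1.947209 + 3*(-0.456495) = 4.4721


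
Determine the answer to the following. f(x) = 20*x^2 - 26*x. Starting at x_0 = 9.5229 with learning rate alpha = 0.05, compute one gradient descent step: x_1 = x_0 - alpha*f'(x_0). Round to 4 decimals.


We compute the gradient at x_0 and apply the update.
f'(x) = 40*x - 26
f'(9.5229) = 40*9.5229 - 26 = 354.916
x_1 = 9.5229 - 0.05*354.916 = -8.2229


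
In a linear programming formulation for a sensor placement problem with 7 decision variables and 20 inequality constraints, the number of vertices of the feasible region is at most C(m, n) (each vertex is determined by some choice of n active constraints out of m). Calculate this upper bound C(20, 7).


Each vertex corresponds to some choice of n active constraints out of m, so the number of vertices is at most C(m, n) = m! / (n!(m-n)!).
m = 20, n = 7
Numerator: 20 * 19 * 18 * 17 * 16 * 15 * 14
Denominator: 7! = 5040
C(20, 7) = 77520


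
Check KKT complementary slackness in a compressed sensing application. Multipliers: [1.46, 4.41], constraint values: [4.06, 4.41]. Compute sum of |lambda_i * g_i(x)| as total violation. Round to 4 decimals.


KKT complementary slackness check:
lambda_1 * g_1 = 1.46 * 4.06 = 5.9276
lambda_2 * g_2 = 4.41 * 4.41 = 19.4481
Total violation = 5.9276 + 19.4481 = 25.3757


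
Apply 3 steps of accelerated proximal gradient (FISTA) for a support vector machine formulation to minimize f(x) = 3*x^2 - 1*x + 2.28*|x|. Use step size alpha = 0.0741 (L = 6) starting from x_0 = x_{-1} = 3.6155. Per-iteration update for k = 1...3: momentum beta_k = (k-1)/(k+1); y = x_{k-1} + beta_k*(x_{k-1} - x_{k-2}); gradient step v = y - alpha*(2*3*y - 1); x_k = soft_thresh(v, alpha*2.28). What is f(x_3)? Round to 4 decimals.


FISTA on f(x) = 3*x^2 - 1*x + 2.28*|x|
L = 6, alpha = 0.0741
Iteration 1: beta = 0.0, y = 3.6155 + 0.0*(3.6155 - 3.6155) = 3.6155
  grad(y) = 20.693, v = y - alpha*grad = 2.0821
  prox(v) = soft_thresh(2.0821, 0.1689) = 1.9132
Iteration 2: beta = 0.3333, y = 1.9132 + 0.3333*(1.9132 - 3.6155) = 1.3458
  grad(y) = 7.0746, v = y - alpha*grad = 0.8215
  prox(v) = soft_thresh(0.8215, 0.1689) = 0.6526
Iteration 3: beta = 0.5, y = 0.6526 + 0.5*(0.6526 - 1.9132) = 0.0223
  grad(y) = -0.8663, v = y - alpha*grad = 0.0865
  prox(v) = soft_thresh(0.0865, 0.1689) = 0.0
f(x_3) = 3*0.0^2 - 1*0.0 + 2.28*|0.0| = 0.0


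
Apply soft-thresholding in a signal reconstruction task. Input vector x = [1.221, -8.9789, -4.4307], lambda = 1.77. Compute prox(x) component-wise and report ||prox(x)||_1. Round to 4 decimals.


Soft-thresholding with lambda = 1.77:
prox(1.221) = sign(1.221)*max(|1.221| - 1.77, 0) = 0.0
prox(-8.9789) = sign(-8.9789)*max(|-8.9789| - 1.77, 0) = -7.2089
prox(-4.4307) = sign(-4.4307)*max(|-4.4307| - 1.77, 0) = -2.6607
prox(x) = [0.0, -7.2089, -2.6607]
||prox(x)||_1 = 0.0 + 7.2089 + 2.6607 = 9.8696


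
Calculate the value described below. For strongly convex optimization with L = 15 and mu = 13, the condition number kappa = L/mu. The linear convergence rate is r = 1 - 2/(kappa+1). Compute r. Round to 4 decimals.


Step 1: Compute the condition number.
kappa = L/mu = 15/13 = 1.1538
Step 2: Compute the convergence rate.
r = 1 - 2/(kappa + 1) = 1 - 2*mu/(L + mu) = (L - mu)/(L + mu) = 2/28 = 0.0714


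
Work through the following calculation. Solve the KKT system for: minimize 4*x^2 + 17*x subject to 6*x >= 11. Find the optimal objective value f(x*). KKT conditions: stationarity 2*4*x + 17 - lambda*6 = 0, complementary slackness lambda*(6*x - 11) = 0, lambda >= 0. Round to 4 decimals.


Step 1: Try lambda = 0 (constraint inactive).
x_unc = -17/(2*4) = -2.125
Check: 6*-2.125 = -12.75 < 11 -- violated!
Step 2: Constraint must be active: 6*x = 11
x* = 11/6 = 1.8333 (rounded; the exact value 11/6 is used below)
lambda = (2*4*(11/6) + 17)/6 = 5.2778
Step 3: Compute optimal value.
f(x*) = 4*(11/6)^2 + 17*(11/6) = 44.6111


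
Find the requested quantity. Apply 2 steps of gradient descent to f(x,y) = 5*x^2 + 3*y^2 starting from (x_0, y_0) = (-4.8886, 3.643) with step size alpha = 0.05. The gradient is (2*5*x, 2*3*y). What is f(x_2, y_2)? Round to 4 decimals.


Gradient descent on f(x,y) = 5*x^2 + 3*y^2.
Starting point: (-4.8886, 3.643), alpha = 0.05
Step 1: grad_x = 2*5*-4.8886 = -48.886, grad_y = 2*3*3.643 = 21.858
  x_1 = -4.8886 - 0.05*-48.886 = -2.4443
  y_1 = 3.643 - 0.05*21.858 = 2.5501
Step 2: grad_x = 2*5*-2.4443 = -24.443, grad_y = 2*3*2.5501 = 15.3006
  x_2 = -2.4443 - 0.05*-24.443 = -1.2222
  y_2 = 2.5501 - 0.05*15.3006 = 1.7851
f(-1.2222, 1.7851) = 5*(-1.2222)^2 + 3*1.7851^2 = 17.0277


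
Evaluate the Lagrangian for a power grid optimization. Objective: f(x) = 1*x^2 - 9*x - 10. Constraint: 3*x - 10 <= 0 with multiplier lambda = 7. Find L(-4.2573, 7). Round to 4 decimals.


Step 1: Evaluate f(x).
f(-4.2573) = 1*(-4.2573)^2 - 9*(-4.2573) - 10 = 46.4403
Step 2: Evaluate g(x).
g(-4.2573) = 3*-4.2573 - 10 = -22.7719
Step 3: Compute Lagrangian.
L = 46.4403 + 7*-22.7719 = -112.963
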